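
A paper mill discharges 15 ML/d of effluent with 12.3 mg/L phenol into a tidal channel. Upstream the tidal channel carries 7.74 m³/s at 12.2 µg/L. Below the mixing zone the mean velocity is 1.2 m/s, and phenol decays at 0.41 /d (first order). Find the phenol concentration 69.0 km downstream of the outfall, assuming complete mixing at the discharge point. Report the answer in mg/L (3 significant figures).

15 ML/d = 0.1736 m³/s.
12.2 µg/L = 0.0122 mg/L.
After complete mixing, C₀ = (0.1736·12.3 + 7.74·0.0122) / 7.914 = 0.2818 mg/L.
Travel time t = 6.9e+04 m / 1.2 m/s = 5.75e+04 s = 0.6655 d.
C = 0.2818·exp(−0.41·0.6655) = 0.2818·0.7612 = 0.2145 mg/L.

0.214 mg/L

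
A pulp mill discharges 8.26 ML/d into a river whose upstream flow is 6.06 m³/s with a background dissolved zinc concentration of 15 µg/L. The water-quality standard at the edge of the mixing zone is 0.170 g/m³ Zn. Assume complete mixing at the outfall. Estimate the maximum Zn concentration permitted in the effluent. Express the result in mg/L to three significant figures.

8.26 ML/d = 0.0956 m³/s.
15 µg/L = 0.015 mg/L.
Mass balance: 0.17·6.156 = 0.0956·Cₑ + 6.06·0.015.
Cₑ = (1.046 − 0.0909) / 0.0956 = 9.995 mg/L.

10.0 mg/L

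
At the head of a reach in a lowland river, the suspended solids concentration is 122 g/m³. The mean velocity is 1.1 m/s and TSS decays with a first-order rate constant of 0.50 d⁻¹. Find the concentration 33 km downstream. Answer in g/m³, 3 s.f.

103 g/m³

Travel time t = 33 km / 1.1 m/s = 3.3e+04/1.1 = 3e+04 s = 0.3472 d.
First-order decay: C = 122·exp(−0.50·0.3472) = 122·0.8406 = 102.6 g/m³.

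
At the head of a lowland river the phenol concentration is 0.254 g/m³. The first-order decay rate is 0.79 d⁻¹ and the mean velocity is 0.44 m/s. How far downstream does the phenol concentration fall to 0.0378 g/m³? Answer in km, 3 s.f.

91.7 km

From C = C₀·e^(−kt), t = ln(C₀/C)/k = ln(0.254/0.0378)/0.79 = 1.905/0.79 = 2.411 d.
Distance = v·t = 0.44 m/s × 2.083e+05 s = 9.167e+04 m = 91.67 km.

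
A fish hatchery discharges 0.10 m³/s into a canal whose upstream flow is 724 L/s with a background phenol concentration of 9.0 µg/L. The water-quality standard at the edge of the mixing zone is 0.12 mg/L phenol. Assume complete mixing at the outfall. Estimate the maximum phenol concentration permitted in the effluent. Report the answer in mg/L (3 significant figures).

724 L/s = 0.724 m³/s.
9.0 µg/L = 0.009 mg/L.
Mass balance: 0.12·0.824 = 0.1·Cₑ + 0.724·0.009.
Cₑ = (0.09888 − 0.006516) / 0.1 = 0.9236 mg/L.

0.924 mg/L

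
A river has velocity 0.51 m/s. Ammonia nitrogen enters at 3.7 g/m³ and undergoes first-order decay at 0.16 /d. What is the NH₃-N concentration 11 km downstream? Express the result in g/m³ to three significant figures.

3.56 g/m³

Travel time t = 11 km / 0.51 m/s = 1.1e+04/0.51 = 2.157e+04 s = 0.2496 d.
First-order decay: C = 3.7·exp(−0.16·0.2496) = 3.7·0.9608 = 3.555 g/m³.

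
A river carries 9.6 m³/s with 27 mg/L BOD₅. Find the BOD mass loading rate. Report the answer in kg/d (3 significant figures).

Mass flux = Q·C = 9.6 m³/s × 27 g/m³ = 259.2 g/s.
= 259.2 g/s × 86.4 = 2.239e+04 kg/d.

22400 kg/d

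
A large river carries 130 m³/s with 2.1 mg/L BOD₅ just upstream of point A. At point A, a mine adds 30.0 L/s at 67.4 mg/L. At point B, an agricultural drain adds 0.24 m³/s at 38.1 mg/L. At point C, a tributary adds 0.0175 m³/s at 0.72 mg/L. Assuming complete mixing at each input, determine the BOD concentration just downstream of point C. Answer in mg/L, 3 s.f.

2.18 mg/L

30.0 L/s = 0.03 m³/s.
After input A: C = (130·2.1 + 0.03·67.4) / 130 = 2.115 mg/L.
After input B: C = (130·2.115 + 0.24·38.1) / 130.3 = 2.181 mg/L.
After input C: C = (130.3·2.181 + 0.0175·0.72) / 130.3 = 2.181 mg/L.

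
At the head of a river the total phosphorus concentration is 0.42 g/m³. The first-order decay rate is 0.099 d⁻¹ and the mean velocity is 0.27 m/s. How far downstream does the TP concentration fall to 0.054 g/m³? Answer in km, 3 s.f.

From C = C₀·e^(−kt), t = ln(C₀/C)/k = ln(0.42/0.054)/0.099 = 2.051/0.099 = 20.72 d.
Distance = v·t = 0.27 m/s × 1.79e+06 s = 4.834e+05 m = 483.4 km.

483 km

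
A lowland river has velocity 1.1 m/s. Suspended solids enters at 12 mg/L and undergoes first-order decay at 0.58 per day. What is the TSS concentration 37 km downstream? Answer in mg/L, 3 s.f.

Travel time t = 37 km / 1.1 m/s = 3.7e+04/1.1 = 3.364e+04 s = 0.3893 d.
First-order decay: C = 12·exp(−0.58·0.3893) = 12·0.7979 = 9.575 mg/L.

9.57 mg/L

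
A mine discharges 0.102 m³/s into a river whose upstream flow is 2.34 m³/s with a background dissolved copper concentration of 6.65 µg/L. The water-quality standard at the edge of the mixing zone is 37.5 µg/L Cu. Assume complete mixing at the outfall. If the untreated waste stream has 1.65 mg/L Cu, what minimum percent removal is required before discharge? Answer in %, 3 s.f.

54.8 %

6.65 µg/L = 0.00665 mg/L.
37.5 µg/L = 0.0375 mg/L.
Mass balance: 0.0375·2.442 = 0.102·Cₑ + 2.34·0.00665.
Cₑ = (0.09157 − 0.01556) / 0.102 = 0.7452 mg/L.
Required removal = 1 − 0.7452/1.65 = 54.83 %.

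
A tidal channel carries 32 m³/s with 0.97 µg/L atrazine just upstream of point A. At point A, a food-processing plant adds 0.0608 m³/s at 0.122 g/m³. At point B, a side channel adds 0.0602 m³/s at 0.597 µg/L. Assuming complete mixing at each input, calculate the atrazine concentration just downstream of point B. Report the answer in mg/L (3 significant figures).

0.97 µg/L = 0.00097 mg/L.
After input A: C = (32·0.00097 + 0.0608·0.122) / 32.06 = 0.0012 mg/L.
0.597 µg/L = 0.000597 mg/L.
After input B: C = (32.06·0.0012 + 0.0602·0.000597) / 32.12 = 0.001198 mg/L.

0.00120 mg/L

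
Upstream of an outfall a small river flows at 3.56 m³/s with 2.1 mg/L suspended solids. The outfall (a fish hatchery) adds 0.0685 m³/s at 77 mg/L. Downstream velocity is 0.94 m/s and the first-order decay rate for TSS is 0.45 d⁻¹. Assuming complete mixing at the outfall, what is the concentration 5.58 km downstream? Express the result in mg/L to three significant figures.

3.41 mg/L

After complete mixing, C₀ = (0.0685·77 + 3.56·2.1) / 3.628 = 3.514 mg/L.
Travel time t = 5580 m / 0.94 m/s = 5936 s = 0.06871 d.
C = 3.514·exp(−0.45·0.06871) = 3.514·0.9696 = 3.407 mg/L.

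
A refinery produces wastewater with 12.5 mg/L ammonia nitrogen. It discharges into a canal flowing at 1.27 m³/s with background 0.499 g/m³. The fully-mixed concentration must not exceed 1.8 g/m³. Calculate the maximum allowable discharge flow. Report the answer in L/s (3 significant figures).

Mass balance at complete mixing: C_std·(Q_w + Q_r) = Q_w·C_e + Q_r·C_b.
Rearranging, Q_w = Q_r·(C_std − C_b)/(C_e − C_std) = 1.27·(1.8 − 0.499) / (12.5 − 1.8) = 0.1544 m³/s.
= 154.4 L/s.

154 L/s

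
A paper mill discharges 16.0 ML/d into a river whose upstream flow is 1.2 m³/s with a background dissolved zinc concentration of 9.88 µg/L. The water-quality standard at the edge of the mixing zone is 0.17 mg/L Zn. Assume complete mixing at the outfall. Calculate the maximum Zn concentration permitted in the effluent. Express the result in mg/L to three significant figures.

1.21 mg/L

16.0 ML/d = 0.1852 m³/s.
9.88 µg/L = 0.00988 mg/L.
Mass balance: 0.17·1.385 = 0.1852·Cₑ + 1.2·0.00988.
Cₑ = (0.2355 − 0.01186) / 0.1852 = 1.208 mg/L.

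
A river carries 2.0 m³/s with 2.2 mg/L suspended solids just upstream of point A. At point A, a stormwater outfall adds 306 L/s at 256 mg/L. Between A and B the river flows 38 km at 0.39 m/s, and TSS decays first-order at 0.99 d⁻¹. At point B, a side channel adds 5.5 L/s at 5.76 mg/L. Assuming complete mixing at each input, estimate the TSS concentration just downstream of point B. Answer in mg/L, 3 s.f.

306 L/s = 0.306 m³/s.
After input A: C = (2·2.2 + 0.306·256) / 2.306 = 35.88 mg/L.
Over the 38 km reach to input B (t = 9.744e+04 s = 1.128 d), decay gives C = 35.88·exp(−0.99·1.128) = 11.75 mg/L.
5.5 L/s = 0.0055 m³/s.
After input B: C = (2.306·11.75 + 0.0055·5.76) / 2.312 = 11.73 mg/L.

11.7 mg/L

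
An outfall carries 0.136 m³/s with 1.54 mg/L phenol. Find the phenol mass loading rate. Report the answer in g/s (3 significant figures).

0.209 g/s

Mass flux = Q·C = 0.136 m³/s × 1.54 g/m³ = 0.2094 g/s.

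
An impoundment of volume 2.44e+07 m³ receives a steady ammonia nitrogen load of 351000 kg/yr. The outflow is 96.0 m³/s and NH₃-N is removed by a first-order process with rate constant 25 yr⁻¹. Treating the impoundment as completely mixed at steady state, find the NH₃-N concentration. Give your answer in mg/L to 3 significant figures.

0.0964 mg/L

Outflow Q = 96.0 m³/s × 3.156e+07 s/yr = 3.03e+09 m³/yr.
Steady-state CSTR mass balance: W = Q·C + k·V·C, so C = W/(Q + kV).
Q + kV = 3.03e+09 + 25·2.44e+07 = 3.64e+09 m³/yr.
C = 351000/3.64e+09 = 9.644e-05 kg/m³ = 0.09644 mg/L.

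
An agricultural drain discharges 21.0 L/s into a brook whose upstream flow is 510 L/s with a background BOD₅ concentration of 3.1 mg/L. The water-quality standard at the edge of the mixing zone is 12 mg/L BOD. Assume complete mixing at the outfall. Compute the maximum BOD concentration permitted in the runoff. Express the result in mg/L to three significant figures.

228 mg/L

21.0 L/s = 0.021 m³/s.
510 L/s = 0.51 m³/s.
Mass balance: 12·0.531 = 0.021·Cₑ + 0.51·3.1.
Cₑ = (6.372 − 1.581) / 0.021 = 228.1 mg/L.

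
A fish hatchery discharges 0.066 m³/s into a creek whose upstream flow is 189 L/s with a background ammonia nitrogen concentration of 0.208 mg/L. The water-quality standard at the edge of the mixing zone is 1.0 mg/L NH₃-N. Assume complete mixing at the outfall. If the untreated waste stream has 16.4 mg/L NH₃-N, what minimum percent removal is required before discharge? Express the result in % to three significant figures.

189 L/s = 0.189 m³/s.
Mass balance: 1·0.255 = 0.066·Cₑ + 0.189·0.208.
Cₑ = (0.255 − 0.03931) / 0.066 = 3.268 mg/L.
Required removal = 1 − 3.268/16.4 = 80.07 %.

80.1 %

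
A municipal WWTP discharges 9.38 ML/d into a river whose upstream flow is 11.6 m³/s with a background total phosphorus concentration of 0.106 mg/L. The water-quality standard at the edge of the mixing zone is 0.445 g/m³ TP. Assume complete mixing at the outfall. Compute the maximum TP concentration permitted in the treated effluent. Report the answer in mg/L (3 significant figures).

36.7 mg/L

9.38 ML/d = 0.1086 m³/s.
Mass balance: 0.445·11.71 = 0.1086·Cₑ + 11.6·0.106.
Cₑ = (5.21 − 1.23) / 0.1086 = 36.67 mg/L.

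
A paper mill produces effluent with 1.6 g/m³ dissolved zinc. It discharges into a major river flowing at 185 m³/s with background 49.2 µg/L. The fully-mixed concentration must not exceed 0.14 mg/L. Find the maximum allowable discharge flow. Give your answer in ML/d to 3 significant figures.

994 ML/d

49.2 µg/L = 0.0492 mg/L.
Mass balance at complete mixing: C_std·(Q_w + Q_r) = Q_w·C_e + Q_r·C_b.
Rearranging, Q_w = Q_r·(C_std − C_b)/(C_e − C_std) = 185·(0.14 − 0.0492) / (1.6 − 0.14) = 11.51 m³/s.
= 994.1 ML/d.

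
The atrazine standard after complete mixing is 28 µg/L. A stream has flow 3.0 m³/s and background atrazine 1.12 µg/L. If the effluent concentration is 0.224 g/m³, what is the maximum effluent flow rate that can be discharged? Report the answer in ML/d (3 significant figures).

1.12 µg/L = 0.00112 mg/L.
28 µg/L = 0.028 mg/L.
Mass balance at complete mixing: C_std·(Q_w + Q_r) = Q_w·C_e + Q_r·C_b.
Rearranging, Q_w = Q_r·(C_std − C_b)/(C_e − C_std) = 3.0·(0.028 − 0.00112) / (0.224 − 0.028) = 0.4114 m³/s.
= 35.55 ML/d.

35.5 ML/d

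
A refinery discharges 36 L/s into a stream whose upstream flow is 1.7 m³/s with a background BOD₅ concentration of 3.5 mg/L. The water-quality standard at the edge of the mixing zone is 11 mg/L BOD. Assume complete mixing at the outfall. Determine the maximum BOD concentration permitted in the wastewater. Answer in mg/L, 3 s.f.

365 mg/L

36 L/s = 0.036 m³/s.
Mass balance: 11·1.736 = 0.036·Cₑ + 1.7·3.5.
Cₑ = (19.1 − 5.95) / 0.036 = 365.2 mg/L.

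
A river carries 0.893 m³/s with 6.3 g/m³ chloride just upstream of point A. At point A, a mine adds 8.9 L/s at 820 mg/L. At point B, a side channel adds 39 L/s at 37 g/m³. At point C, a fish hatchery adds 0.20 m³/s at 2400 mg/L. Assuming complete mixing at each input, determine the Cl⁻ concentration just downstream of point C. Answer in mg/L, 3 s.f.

8.9 L/s = 0.0089 m³/s.
After input A: C = (0.893·6.3 + 0.0089·820) / 0.9019 = 14.33 mg/L.
39 L/s = 0.039 m³/s.
After input B: C = (0.9019·14.33 + 0.039·37) / 0.9409 = 15.27 mg/L.
After input C: C = (0.9409·15.27 + 0.2·2400) / 1.141 = 433.3 mg/L.

433 mg/L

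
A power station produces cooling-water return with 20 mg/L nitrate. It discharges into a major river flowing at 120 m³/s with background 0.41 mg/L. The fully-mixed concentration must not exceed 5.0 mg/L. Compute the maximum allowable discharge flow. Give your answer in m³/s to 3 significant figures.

36.7 m³/s

Mass balance at complete mixing: C_std·(Q_w + Q_r) = Q_w·C_e + Q_r·C_b.
Rearranging, Q_w = Q_r·(C_std − C_b)/(C_e − C_std) = 120·(5 − 0.41) / (20 − 5) = 36.72 m³/s.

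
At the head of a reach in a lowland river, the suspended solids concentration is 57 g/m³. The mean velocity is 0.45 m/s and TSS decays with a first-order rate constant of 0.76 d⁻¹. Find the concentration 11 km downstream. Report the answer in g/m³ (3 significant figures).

46.0 g/m³

Travel time t = 11 km / 0.45 m/s = 1.1e+04/0.45 = 2.444e+04 s = 0.2829 d.
First-order decay: C = 57·exp(−0.76·0.2829) = 57·0.8065 = 45.97 g/m³.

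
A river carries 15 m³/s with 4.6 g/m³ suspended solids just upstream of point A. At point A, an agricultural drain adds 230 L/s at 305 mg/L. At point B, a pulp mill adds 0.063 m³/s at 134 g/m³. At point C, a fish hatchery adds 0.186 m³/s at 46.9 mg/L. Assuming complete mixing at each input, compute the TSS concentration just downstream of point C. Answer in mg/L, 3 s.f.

230 L/s = 0.23 m³/s.
After input A: C = (15·4.6 + 0.23·305) / 15.23 = 9.137 mg/L.
After input B: C = (15.23·9.137 + 0.063·134) / 15.29 = 9.651 mg/L.
After input C: C = (15.29·9.651 + 0.186·46.9) / 15.48 = 10.1 mg/L.

10.1 mg/L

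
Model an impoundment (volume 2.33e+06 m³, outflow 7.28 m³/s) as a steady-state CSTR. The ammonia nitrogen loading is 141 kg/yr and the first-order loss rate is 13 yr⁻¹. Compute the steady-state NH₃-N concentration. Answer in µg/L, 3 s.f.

Outflow Q = 7.28 m³/s × 3.156e+07 s/yr = 2.297e+08 m³/yr.
Steady-state CSTR mass balance: W = Q·C + k·V·C, so C = W/(Q + kV).
Q + kV = 2.297e+08 + 13·2.33e+06 = 2.6e+08 m³/yr.
C = 141/2.6e+08 = 5.422e-07 kg/m³ = 0.0005422 mg/L = 0.5422 µg/L.

0.542 µg/L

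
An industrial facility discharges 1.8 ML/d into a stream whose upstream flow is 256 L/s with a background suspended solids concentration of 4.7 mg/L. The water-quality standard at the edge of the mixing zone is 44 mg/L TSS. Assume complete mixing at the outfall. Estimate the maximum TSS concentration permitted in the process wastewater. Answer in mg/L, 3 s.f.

1.8 ML/d = 0.02083 m³/s.
256 L/s = 0.256 m³/s.
Mass balance: 44·0.2768 = 0.02083·Cₑ + 0.256·4.7.
Cₑ = (12.18 − 1.203) / 0.02083 = 526.9 mg/L.

527 mg/L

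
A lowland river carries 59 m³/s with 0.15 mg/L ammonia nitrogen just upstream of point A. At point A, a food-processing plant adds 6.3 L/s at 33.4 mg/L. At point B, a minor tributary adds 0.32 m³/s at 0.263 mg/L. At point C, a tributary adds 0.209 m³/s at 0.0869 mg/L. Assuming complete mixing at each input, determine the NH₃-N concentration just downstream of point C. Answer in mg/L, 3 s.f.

0.154 mg/L

6.3 L/s = 0.0063 m³/s.
After input A: C = (59·0.15 + 0.0063·33.4) / 59.01 = 0.1536 mg/L.
After input B: C = (59.01·0.1536 + 0.32·0.263) / 59.33 = 0.1541 mg/L.
After input C: C = (59.33·0.1541 + 0.209·0.0869) / 59.54 = 0.1539 mg/L.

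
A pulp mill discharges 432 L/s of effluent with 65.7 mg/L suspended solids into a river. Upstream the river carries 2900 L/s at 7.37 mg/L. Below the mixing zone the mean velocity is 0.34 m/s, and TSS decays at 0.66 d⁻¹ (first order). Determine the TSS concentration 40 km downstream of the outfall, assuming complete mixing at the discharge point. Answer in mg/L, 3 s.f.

432 L/s = 0.432 m³/s.
2900 L/s = 2.9 m³/s.
After complete mixing, C₀ = (0.432·65.7 + 2.9·7.37) / 3.332 = 14.93 mg/L.
Travel time t = 4e+04 m / 0.34 m/s = 1.176e+05 s = 1.362 d.
C = 14.93·exp(−0.66·1.362) = 14.93·0.4071 = 6.079 mg/L.

6.08 mg/L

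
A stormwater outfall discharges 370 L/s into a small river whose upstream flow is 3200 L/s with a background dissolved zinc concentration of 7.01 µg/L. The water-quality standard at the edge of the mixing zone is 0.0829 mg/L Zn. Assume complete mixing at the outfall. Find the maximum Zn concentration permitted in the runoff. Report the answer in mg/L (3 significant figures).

370 L/s = 0.37 m³/s.
3200 L/s = 3.2 m³/s.
7.01 µg/L = 0.00701 mg/L.
Mass balance: 0.0829·3.57 = 0.37·Cₑ + 3.2·0.00701.
Cₑ = (0.296 − 0.02243) / 0.37 = 0.7392 mg/L.

0.739 mg/L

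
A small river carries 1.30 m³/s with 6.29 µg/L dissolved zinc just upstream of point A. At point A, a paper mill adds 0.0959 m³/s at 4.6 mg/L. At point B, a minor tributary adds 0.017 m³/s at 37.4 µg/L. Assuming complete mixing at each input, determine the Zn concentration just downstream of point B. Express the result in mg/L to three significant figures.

0.318 mg/L

6.29 µg/L = 0.00629 mg/L.
After input A: C = (1.3·0.00629 + 0.0959·4.6) / 1.396 = 0.3219 mg/L.
37.4 µg/L = 0.0374 mg/L.
After input B: C = (1.396·0.3219 + 0.017·0.0374) / 1.413 = 0.3185 mg/L.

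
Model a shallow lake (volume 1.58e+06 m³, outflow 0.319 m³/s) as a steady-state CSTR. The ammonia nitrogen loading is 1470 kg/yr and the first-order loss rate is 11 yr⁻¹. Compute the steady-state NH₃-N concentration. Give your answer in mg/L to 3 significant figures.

0.0536 mg/L

Outflow Q = 0.319 m³/s × 3.156e+07 s/yr = 1.007e+07 m³/yr.
Steady-state CSTR mass balance: W = Q·C + k·V·C, so C = W/(Q + kV).
Q + kV = 1.007e+07 + 11·1.58e+06 = 2.745e+07 m³/yr.
C = 1470/2.745e+07 = 5.356e-05 kg/m³ = 0.05356 mg/L.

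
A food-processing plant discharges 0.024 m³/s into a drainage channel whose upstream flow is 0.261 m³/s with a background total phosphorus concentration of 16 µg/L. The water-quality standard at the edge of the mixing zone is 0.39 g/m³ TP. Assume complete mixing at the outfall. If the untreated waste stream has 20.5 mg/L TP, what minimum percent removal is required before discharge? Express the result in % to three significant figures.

78.3 %

16 µg/L = 0.016 mg/L.
Mass balance: 0.39·0.285 = 0.024·Cₑ + 0.261·0.016.
Cₑ = (0.1112 − 0.004176) / 0.024 = 4.457 mg/L.
Required removal = 1 − 4.457/20.5 = 78.26 %.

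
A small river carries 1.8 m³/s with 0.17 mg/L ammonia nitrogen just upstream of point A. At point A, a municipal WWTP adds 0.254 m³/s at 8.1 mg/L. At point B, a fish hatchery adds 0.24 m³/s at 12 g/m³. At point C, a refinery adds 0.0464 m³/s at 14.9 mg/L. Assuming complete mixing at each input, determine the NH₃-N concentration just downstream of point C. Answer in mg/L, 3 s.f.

After input A: C = (1.8·0.17 + 0.254·8.1) / 2.054 = 1.151 mg/L.
After input B: C = (2.054·1.151 + 0.24·12) / 2.294 = 2.286 mg/L.
After input C: C = (2.294·2.286 + 0.0464·14.9) / 2.34 = 2.536 mg/L.

2.54 mg/L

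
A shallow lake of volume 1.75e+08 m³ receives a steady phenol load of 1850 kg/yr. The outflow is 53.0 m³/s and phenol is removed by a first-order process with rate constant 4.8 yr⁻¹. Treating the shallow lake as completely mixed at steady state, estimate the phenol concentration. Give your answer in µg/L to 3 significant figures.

0.736 µg/L

Outflow Q = 53.0 m³/s × 3.156e+07 s/yr = 1.673e+09 m³/yr.
Steady-state CSTR mass balance: W = Q·C + k·V·C, so C = W/(Q + kV).
Q + kV = 1.673e+09 + 4.8·1.75e+08 = 2.513e+09 m³/yr.
C = 1850/2.513e+09 = 7.363e-07 kg/m³ = 0.0007363 mg/L = 0.7363 µg/L.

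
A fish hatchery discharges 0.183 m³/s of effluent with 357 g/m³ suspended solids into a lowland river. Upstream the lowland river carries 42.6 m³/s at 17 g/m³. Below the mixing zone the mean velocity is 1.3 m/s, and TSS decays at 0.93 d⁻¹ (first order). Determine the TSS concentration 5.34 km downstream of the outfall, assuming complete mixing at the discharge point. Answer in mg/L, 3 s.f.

After complete mixing, C₀ = (0.183·357 + 42.6·17) / 42.78 = 18.45 mg/L.
Travel time t = 5340 m / 1.3 m/s = 4108 s = 0.04754 d.
C = 18.45·exp(−0.93·0.04754) = 18.45·0.9567 = 17.66 mg/L.

17.7 mg/L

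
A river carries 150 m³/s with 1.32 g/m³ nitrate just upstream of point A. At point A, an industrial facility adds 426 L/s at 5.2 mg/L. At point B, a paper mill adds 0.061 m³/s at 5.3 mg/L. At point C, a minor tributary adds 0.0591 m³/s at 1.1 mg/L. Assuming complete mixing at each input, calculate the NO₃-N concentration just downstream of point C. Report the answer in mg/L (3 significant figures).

1.33 mg/L

426 L/s = 0.426 m³/s.
After input A: C = (150·1.32 + 0.426·5.2) / 150.4 = 1.331 mg/L.
After input B: C = (150.4·1.331 + 0.061·5.3) / 150.5 = 1.333 mg/L.
After input C: C = (150.5·1.333 + 0.0591·1.1) / 150.5 = 1.333 mg/L.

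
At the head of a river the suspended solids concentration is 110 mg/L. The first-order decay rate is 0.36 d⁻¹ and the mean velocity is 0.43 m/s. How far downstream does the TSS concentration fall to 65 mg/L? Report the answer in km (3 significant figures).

From C = C₀·e^(−kt), t = ln(C₀/C)/k = ln(110/65)/0.36 = 0.5261/0.36 = 1.461 d.
Distance = v·t = 0.43 m/s × 1.263e+05 s = 5.429e+04 m = 54.29 km.

54.3 km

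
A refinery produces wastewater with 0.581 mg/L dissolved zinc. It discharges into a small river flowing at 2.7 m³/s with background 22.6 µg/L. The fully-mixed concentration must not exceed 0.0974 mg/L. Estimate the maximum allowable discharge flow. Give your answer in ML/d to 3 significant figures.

22.6 µg/L = 0.0226 mg/L.
Mass balance at complete mixing: C_std·(Q_w + Q_r) = Q_w·C_e + Q_r·C_b.
Rearranging, Q_w = Q_r·(C_std − C_b)/(C_e − C_std) = 2.7·(0.0974 − 0.0226) / (0.581 − 0.0974) = 0.4176 m³/s.
= 36.08 ML/d.

36.1 ML/d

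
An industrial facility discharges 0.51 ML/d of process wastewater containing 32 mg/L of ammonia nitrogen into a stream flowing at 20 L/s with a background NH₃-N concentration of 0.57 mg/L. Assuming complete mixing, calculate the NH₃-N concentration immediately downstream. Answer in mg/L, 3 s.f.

7.73 mg/L

0.51 ML/d = 0.005903 m³/s.
20 L/s = 0.02 m³/s.
Conservation of mass across the mixing zone: C = (0.005903·32 + 0.02·0.57) / (0.005903 + 0.02) = 0.2003/0.0259 = 7.732 mg/L.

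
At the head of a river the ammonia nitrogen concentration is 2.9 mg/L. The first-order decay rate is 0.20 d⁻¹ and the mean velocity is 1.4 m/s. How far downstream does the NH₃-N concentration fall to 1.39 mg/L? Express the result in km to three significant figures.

From C = C₀·e^(−kt), t = ln(C₀/C)/k = ln(2.9/1.39)/0.20 = 0.7354/0.20 = 3.677 d.
Distance = v·t = 1.4 m/s × 3.177e+05 s = 4.448e+05 m = 444.8 km.

445 km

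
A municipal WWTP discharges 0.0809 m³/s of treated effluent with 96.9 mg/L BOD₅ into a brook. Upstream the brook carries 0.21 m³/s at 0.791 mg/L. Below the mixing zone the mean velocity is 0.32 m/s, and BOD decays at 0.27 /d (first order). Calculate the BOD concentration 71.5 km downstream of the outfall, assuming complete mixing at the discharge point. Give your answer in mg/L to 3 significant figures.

13.7 mg/L

After complete mixing, C₀ = (0.0809·96.9 + 0.21·0.791) / 0.2909 = 27.52 mg/L.
Travel time t = 7.15e+04 m / 0.32 m/s = 2.234e+05 s = 2.586 d.
C = 27.52·exp(−0.27·2.586) = 27.52·0.4975 = 13.69 mg/L.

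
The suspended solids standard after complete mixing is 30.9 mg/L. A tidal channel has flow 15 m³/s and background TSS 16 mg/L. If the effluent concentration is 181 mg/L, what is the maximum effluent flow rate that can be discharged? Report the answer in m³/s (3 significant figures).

1.49 m³/s

Mass balance at complete mixing: C_std·(Q_w + Q_r) = Q_w·C_e + Q_r·C_b.
Rearranging, Q_w = Q_r·(C_std − C_b)/(C_e − C_std) = 15·(30.9 − 16) / (181 − 30.9) = 1.489 m³/s.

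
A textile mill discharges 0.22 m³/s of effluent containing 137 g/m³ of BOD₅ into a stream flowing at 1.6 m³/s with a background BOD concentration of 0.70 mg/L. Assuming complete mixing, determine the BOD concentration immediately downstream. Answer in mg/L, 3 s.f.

17.2 mg/L

By mass balance at complete mixing, C = (0.22·137 + 1.6·0.7) / (0.22 + 1.6) = 31.26/1.82 = 17.18 mg/L.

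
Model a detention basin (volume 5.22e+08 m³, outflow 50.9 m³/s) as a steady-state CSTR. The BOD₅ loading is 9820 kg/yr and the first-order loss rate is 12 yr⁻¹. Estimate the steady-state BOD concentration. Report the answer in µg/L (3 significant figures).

1.25 µg/L

Outflow Q = 50.9 m³/s × 3.156e+07 s/yr = 1.606e+09 m³/yr.
Steady-state CSTR mass balance: W = Q·C + k·V·C, so C = W/(Q + kV).
Q + kV = 1.606e+09 + 12·5.22e+08 = 7.87e+09 m³/yr.
C = 9820/7.87e+09 = 1.248e-06 kg/m³ = 0.001248 mg/L = 1.248 µg/L.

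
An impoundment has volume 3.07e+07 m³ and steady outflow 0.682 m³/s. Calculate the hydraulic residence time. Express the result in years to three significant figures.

1.43 yr

Q = 0.682 m³/s × 3.156e+07 s/yr = 2.152e+07 m³/yr.
Hydraulic residence time τ = V/Q = 3.07e+07/2.152e+07 = 1.426 yr.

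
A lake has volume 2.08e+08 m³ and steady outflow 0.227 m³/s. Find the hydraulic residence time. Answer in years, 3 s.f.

Q = 0.227 m³/s × 3.156e+07 s/yr = 7.164e+06 m³/yr.
Hydraulic residence time τ = V/Q = 2.08e+08/7.164e+06 = 29.04 yr.

29.0 yr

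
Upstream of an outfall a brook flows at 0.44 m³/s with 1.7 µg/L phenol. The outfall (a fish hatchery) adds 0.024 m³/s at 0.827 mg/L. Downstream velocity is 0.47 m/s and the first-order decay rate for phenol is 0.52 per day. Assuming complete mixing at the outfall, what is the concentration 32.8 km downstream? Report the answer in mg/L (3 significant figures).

0.0292 mg/L

1.7 µg/L = 0.0017 mg/L.
After complete mixing, C₀ = (0.024·0.827 + 0.44·0.0017) / 0.464 = 0.04439 mg/L.
Travel time t = 3.28e+04 m / 0.47 m/s = 6.979e+04 s = 0.8077 d.
C = 0.04439·exp(−0.52·0.8077) = 0.04439·0.657 = 0.02916 mg/L.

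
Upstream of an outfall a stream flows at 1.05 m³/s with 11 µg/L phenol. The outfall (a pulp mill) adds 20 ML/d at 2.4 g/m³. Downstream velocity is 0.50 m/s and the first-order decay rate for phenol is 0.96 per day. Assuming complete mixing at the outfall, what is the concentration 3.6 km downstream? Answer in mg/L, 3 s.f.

20 ML/d = 0.2315 m³/s.
11 µg/L = 0.011 mg/L.
After complete mixing, C₀ = (0.2315·2.4 + 1.05·0.011) / 1.281 = 0.4425 mg/L.
Travel time t = 3600 m / 0.50 m/s = 7200 s = 0.08333 d.
C = 0.4425·exp(−0.96·0.08333) = 0.4425·0.9231 = 0.4085 mg/L.

0.409 mg/L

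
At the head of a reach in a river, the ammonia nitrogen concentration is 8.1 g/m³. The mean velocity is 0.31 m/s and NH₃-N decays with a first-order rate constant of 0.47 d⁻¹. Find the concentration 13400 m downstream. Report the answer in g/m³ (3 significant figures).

6.40 g/m³

Travel time t = 13400 m / 0.31 m/s = 1.34e+04/0.31 = 4.323e+04 s = 0.5003 d.
First-order decay: C = 8.1·exp(−0.47·0.5003) = 8.1·0.7905 = 6.403 g/m³.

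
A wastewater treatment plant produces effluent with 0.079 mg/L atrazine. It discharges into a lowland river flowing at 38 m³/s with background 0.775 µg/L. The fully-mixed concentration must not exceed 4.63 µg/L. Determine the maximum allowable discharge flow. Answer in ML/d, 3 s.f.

0.775 µg/L = 0.000775 mg/L.
4.63 µg/L = 0.00463 mg/L.
Mass balance at complete mixing: C_std·(Q_w + Q_r) = Q_w·C_e + Q_r·C_b.
Rearranging, Q_w = Q_r·(C_std − C_b)/(C_e − C_std) = 38·(0.00463 − 0.000775) / (0.079 − 0.00463) = 1.97 m³/s.
= 170.2 ML/d.

170 ML/d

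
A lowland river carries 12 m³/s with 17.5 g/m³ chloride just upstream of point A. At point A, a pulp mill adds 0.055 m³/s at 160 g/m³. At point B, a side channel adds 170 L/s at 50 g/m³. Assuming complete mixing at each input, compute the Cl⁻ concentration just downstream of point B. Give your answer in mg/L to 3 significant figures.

18.6 mg/L

After input A: C = (12·17.5 + 0.055·160) / 12.05 = 18.15 mg/L.
170 L/s = 0.17 m³/s.
After input B: C = (12.05·18.15 + 0.17·50) / 12.22 = 18.59 mg/L.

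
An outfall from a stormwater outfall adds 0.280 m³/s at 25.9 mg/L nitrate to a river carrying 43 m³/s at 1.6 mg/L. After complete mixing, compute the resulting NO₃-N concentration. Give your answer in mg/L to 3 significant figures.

Flow-weighted mixing gives C = (0.28·25.9 + 43·1.6) / (0.28 + 43) = 76.05/43.28 = 1.757 mg/L.

1.76 mg/L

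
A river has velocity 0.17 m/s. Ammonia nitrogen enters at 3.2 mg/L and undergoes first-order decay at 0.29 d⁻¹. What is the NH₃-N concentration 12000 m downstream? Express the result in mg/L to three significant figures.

2.52 mg/L

Travel time t = 12000 m / 0.17 m/s = 1.2e+04/0.17 = 7.059e+04 s = 0.817 d.
First-order decay: C = 3.2·exp(−0.29·0.817) = 3.2·0.789 = 2.525 mg/L.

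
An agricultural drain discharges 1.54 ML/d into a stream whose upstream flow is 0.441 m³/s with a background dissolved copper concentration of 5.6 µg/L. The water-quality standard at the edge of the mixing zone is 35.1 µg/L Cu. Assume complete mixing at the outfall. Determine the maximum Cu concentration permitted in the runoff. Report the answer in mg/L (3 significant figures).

0.765 mg/L

1.54 ML/d = 0.01782 m³/s.
5.6 µg/L = 0.0056 mg/L.
35.1 µg/L = 0.0351 mg/L.
Mass balance: 0.0351·0.4588 = 0.01782·Cₑ + 0.441·0.0056.
Cₑ = (0.0161 − 0.00247) / 0.01782 = 0.765 mg/L.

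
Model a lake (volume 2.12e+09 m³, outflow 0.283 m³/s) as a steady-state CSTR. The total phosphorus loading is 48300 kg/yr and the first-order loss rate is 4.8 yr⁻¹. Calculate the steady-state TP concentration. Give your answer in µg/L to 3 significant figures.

Outflow Q = 0.283 m³/s × 3.156e+07 s/yr = 8.931e+06 m³/yr.
Steady-state CSTR mass balance: W = Q·C + k·V·C, so C = W/(Q + kV).
Q + kV = 8.931e+06 + 4.8·2.12e+09 = 1.018e+10 m³/yr.
C = 48300/1.018e+10 = 4.742e-06 kg/m³ = 0.004742 mg/L = 4.742 µg/L.

4.74 µg/L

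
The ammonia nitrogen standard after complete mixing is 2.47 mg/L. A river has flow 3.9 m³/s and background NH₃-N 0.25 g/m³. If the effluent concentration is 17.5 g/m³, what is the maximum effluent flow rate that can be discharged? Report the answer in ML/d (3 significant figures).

49.8 ML/d

Mass balance at complete mixing: C_std·(Q_w + Q_r) = Q_w·C_e + Q_r·C_b.
Rearranging, Q_w = Q_r·(C_std − C_b)/(C_e − C_std) = 3.9·(2.47 − 0.25) / (17.5 − 2.47) = 0.576 m³/s.
= 49.77 ML/d.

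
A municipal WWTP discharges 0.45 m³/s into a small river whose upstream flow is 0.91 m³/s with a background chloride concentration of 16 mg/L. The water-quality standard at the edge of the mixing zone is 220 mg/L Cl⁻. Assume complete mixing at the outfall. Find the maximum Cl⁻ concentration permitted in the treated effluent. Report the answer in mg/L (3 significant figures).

633 mg/L

Mass balance: 220·1.36 = 0.45·Cₑ + 0.91·16.
Cₑ = (299.2 − 14.56) / 0.45 = 632.5 mg/L.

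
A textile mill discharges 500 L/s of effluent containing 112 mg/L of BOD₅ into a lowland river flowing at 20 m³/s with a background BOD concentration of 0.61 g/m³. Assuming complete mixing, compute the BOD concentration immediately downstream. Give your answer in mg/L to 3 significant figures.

3.33 mg/L

500 L/s = 0.5 m³/s.
By mass balance at complete mixing, C = (0.5·112 + 20·0.61) / (0.5 + 20) = 68.2/20.5 = 3.327 mg/L.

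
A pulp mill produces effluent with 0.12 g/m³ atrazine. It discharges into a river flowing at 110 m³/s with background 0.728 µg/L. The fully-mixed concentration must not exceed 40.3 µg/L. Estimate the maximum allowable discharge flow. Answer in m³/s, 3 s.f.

54.6 m³/s

0.728 µg/L = 0.000728 mg/L.
40.3 µg/L = 0.0403 mg/L.
Mass balance at complete mixing: C_std·(Q_w + Q_r) = Q_w·C_e + Q_r·C_b.
Rearranging, Q_w = Q_r·(C_std − C_b)/(C_e − C_std) = 110·(0.0403 − 0.000728) / (0.12 − 0.0403) = 54.62 m³/s.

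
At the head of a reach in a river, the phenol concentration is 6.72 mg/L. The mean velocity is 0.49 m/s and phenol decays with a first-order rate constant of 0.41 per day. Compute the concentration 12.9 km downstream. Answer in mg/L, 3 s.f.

Travel time t = 12.9 km / 0.49 m/s = 1.29e+04/0.49 = 2.633e+04 s = 0.3047 d.
First-order decay: C = 6.72·exp(−0.41·0.3047) = 6.72·0.8826 = 5.931 mg/L.

5.93 mg/L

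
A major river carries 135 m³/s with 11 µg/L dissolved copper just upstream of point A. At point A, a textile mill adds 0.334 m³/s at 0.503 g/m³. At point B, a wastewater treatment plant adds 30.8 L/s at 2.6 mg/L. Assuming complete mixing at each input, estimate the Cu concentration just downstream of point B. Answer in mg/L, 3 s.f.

0.0128 mg/L

11 µg/L = 0.011 mg/L.
After input A: C = (135·0.011 + 0.334·0.503) / 135.3 = 0.01221 mg/L.
30.8 L/s = 0.0308 m³/s.
After input B: C = (135.3·0.01221 + 0.0308·2.6) / 135.4 = 0.0128 mg/L.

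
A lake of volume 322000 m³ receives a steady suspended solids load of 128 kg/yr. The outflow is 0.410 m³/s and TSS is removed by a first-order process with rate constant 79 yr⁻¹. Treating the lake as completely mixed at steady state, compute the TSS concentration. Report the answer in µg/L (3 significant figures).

3.34 µg/L

Outflow Q = 0.410 m³/s × 3.156e+07 s/yr = 1.294e+07 m³/yr.
Steady-state CSTR mass balance: W = Q·C + k·V·C, so C = W/(Q + kV).
Q + kV = 1.294e+07 + 79·322000 = 3.838e+07 m³/yr.
C = 128/3.838e+07 = 3.335e-06 kg/m³ = 0.003335 mg/L = 3.335 µg/L.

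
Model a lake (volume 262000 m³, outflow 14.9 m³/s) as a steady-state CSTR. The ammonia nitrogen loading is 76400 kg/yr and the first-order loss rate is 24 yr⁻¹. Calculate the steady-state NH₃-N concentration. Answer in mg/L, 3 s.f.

0.160 mg/L

Outflow Q = 14.9 m³/s × 3.156e+07 s/yr = 4.702e+08 m³/yr.
Steady-state CSTR mass balance: W = Q·C + k·V·C, so C = W/(Q + kV).
Q + kV = 4.702e+08 + 24·262000 = 4.765e+08 m³/yr.
C = 76400/4.765e+08 = 0.0001603 kg/m³ = 0.1603 mg/L.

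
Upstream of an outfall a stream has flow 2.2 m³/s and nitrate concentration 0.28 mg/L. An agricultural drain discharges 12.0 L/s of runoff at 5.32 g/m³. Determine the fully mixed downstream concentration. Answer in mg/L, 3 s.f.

12.0 L/s = 0.012 m³/s.
By mass balance at complete mixing, C = (0.012·5.32 + 2.2·0.28) / (0.012 + 2.2) = 0.6798/2.212 = 0.3073 mg/L.

0.307 mg/L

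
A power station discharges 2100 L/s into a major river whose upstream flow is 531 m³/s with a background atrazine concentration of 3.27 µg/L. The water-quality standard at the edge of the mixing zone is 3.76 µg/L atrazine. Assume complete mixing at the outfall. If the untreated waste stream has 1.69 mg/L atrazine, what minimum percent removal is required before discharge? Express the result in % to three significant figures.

2100 L/s = 2.1 m³/s.
3.27 µg/L = 0.00327 mg/L.
3.76 µg/L = 0.00376 mg/L.
Mass balance: 0.00376·533.1 = 2.1·Cₑ + 531·0.00327.
Cₑ = (2.004 − 1.736) / 2.1 = 0.1277 mg/L.
Required removal = 1 − 0.1277/1.69 = 92.45 %.

92.4 %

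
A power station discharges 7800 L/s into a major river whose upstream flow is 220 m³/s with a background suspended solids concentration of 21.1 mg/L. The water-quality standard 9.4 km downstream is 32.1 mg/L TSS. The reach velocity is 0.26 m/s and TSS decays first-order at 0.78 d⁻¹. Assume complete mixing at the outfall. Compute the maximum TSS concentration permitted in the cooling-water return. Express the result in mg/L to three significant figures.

7800 L/s = 7.8 m³/s.
Travel time to the compliance point: t = 9400/0.26 = 3.615e+04 s = 0.4184 d; decay factor exp(−0.78·0.4184) = 0.7215.
So the concentration just after mixing may be at most 32.1/0.7215 = 44.49 mg/L.
Mass balance: 44.49·227.8 = 7.8·Cₑ + 220·21.1.
Cₑ = (1.013e+04 − 4642) / 7.8 = 704.2 mg/L.

704 mg/L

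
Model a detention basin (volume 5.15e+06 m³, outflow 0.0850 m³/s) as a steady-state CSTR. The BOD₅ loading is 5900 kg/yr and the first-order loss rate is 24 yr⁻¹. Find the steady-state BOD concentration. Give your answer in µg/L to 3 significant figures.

Outflow Q = 0.0850 m³/s × 3.156e+07 s/yr = 2.682e+06 m³/yr.
Steady-state CSTR mass balance: W = Q·C + k·V·C, so C = W/(Q + kV).
Q + kV = 2.682e+06 + 24·5.15e+06 = 1.263e+08 m³/yr.
C = 5900/1.263e+08 = 4.672e-05 kg/m³ = 0.04672 mg/L = 46.72 µg/L.

46.7 µg/L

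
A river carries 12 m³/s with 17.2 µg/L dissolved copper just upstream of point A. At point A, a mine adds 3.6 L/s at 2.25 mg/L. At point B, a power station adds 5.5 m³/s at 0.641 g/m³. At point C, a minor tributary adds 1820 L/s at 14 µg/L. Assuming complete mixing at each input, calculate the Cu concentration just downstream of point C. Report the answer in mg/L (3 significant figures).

0.195 mg/L

17.2 µg/L = 0.0172 mg/L.
3.6 L/s = 0.0036 m³/s.
After input A: C = (12·0.0172 + 0.0036·2.25) / 12 = 0.01787 mg/L.
After input B: C = (12·0.01787 + 5.5·0.641) / 17.5 = 0.2137 mg/L.
1820 L/s = 1.82 m³/s.
14 µg/L = 0.014 mg/L.
After input C: C = (17.5·0.2137 + 1.82·0.014) / 19.32 = 0.1949 mg/L.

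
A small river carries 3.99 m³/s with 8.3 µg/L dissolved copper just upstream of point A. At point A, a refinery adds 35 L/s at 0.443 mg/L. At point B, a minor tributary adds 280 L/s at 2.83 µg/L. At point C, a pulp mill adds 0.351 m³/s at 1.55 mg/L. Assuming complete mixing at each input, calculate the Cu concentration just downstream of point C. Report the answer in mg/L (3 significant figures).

0.127 mg/L

8.3 µg/L = 0.0083 mg/L.
35 L/s = 0.035 m³/s.
After input A: C = (3.99·0.0083 + 0.035·0.443) / 4.025 = 0.01208 mg/L.
280 L/s = 0.28 m³/s.
2.83 µg/L = 0.00283 mg/L.
After input B: C = (4.025·0.01208 + 0.28·0.00283) / 4.305 = 0.01148 mg/L.
After input C: C = (4.305·0.01148 + 0.351·1.55) / 4.656 = 0.1275 mg/L.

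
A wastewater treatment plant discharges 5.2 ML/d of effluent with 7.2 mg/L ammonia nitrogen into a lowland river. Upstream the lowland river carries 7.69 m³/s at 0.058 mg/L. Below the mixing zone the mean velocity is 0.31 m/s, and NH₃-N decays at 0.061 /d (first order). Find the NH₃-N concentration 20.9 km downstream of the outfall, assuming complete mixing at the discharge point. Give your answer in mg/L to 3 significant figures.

0.108 mg/L

5.2 ML/d = 0.06019 m³/s.
After complete mixing, C₀ = (0.06019·7.2 + 7.69·0.058) / 7.75 = 0.1135 mg/L.
Travel time t = 2.09e+04 m / 0.31 m/s = 6.742e+04 s = 0.7803 d.
C = 0.1135·exp(−0.061·0.7803) = 0.1135·0.9535 = 0.1082 mg/L.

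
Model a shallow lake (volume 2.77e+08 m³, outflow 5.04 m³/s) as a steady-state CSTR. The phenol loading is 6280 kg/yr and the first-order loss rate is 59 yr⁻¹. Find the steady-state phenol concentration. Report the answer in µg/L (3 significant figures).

0.381 µg/L

Outflow Q = 5.04 m³/s × 3.156e+07 s/yr = 1.591e+08 m³/yr.
Steady-state CSTR mass balance: W = Q·C + k·V·C, so C = W/(Q + kV).
Q + kV = 1.591e+08 + 59·2.77e+08 = 1.65e+10 m³/yr.
C = 6280/1.65e+10 = 3.806e-07 kg/m³ = 0.0003806 mg/L = 0.3806 µg/L.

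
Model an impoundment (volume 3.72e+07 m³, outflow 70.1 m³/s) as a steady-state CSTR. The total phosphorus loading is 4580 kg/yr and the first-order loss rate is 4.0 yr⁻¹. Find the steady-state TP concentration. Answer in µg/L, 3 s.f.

Outflow Q = 70.1 m³/s × 3.156e+07 s/yr = 2.212e+09 m³/yr.
Steady-state CSTR mass balance: W = Q·C + k·V·C, so C = W/(Q + kV).
Q + kV = 2.212e+09 + 4.0·3.72e+07 = 2.361e+09 m³/yr.
C = 4580/2.361e+09 = 1.94e-06 kg/m³ = 0.00194 mg/L = 1.94 µg/L.

1.94 µg/L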